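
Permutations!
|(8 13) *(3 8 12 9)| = |(3 8 13 12 9)| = 5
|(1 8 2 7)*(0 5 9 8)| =7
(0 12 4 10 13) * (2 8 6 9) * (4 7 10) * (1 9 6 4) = (0 12 7 10 13)(1 9 2 8 4) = [12, 9, 8, 3, 1, 5, 6, 10, 4, 2, 13, 11, 7, 0]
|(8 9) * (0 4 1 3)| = 4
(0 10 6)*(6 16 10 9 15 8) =[9, 1, 2, 3, 4, 5, 0, 7, 6, 15, 16, 11, 12, 13, 14, 8, 10] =(0 9 15 8 6)(10 16)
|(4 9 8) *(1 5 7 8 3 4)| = |(1 5 7 8)(3 4 9)| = 12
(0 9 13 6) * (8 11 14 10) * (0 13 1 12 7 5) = [9, 12, 2, 3, 4, 0, 13, 5, 11, 1, 8, 14, 7, 6, 10] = (0 9 1 12 7 5)(6 13)(8 11 14 10)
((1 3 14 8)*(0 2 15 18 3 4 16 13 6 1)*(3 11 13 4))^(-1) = (0 8 14 3 1 6 13 11 18 15 2)(4 16)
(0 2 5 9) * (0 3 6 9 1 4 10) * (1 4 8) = (0 2 5 4 10)(1 8)(3 6 9) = [2, 8, 5, 6, 10, 4, 9, 7, 1, 3, 0]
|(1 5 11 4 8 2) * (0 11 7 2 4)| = 4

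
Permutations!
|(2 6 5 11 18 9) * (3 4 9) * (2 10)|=9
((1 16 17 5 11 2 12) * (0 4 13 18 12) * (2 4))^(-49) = ((0 2)(1 16 17 5 11 4 13 18 12))^(-49) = (0 2)(1 4 16 13 17 18 5 12 11)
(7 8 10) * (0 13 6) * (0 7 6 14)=(0 13 14)(6 7 8 10)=[13, 1, 2, 3, 4, 5, 7, 8, 10, 9, 6, 11, 12, 14, 0]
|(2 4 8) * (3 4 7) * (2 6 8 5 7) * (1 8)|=|(1 8 6)(3 4 5 7)|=12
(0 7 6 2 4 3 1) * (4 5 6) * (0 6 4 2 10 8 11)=(0 7 2 5 4 3 1 6 10 8 11)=[7, 6, 5, 1, 3, 4, 10, 2, 11, 9, 8, 0]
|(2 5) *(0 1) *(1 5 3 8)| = |(0 5 2 3 8 1)| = 6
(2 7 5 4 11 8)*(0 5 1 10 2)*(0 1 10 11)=(0 5 4)(1 11 8)(2 7 10)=[5, 11, 7, 3, 0, 4, 6, 10, 1, 9, 2, 8]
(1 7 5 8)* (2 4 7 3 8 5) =(1 3 8)(2 4 7) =[0, 3, 4, 8, 7, 5, 6, 2, 1]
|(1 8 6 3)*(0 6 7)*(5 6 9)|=8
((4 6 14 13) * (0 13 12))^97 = (0 13 4 6 14 12)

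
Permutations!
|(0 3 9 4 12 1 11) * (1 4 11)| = |(0 3 9 11)(4 12)| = 4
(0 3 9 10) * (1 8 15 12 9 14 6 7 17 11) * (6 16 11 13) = (0 3 14 16 11 1 8 15 12 9 10)(6 7 17 13) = [3, 8, 2, 14, 4, 5, 7, 17, 15, 10, 0, 1, 9, 6, 16, 12, 11, 13]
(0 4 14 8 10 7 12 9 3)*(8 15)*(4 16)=(0 16 4 14 15 8 10 7 12 9 3)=[16, 1, 2, 0, 14, 5, 6, 12, 10, 3, 7, 11, 9, 13, 15, 8, 4]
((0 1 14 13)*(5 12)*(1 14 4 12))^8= ((0 14 13)(1 4 12 5))^8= (0 13 14)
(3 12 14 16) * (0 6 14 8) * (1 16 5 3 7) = (0 6 14 5 3 12 8)(1 16 7) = [6, 16, 2, 12, 4, 3, 14, 1, 0, 9, 10, 11, 8, 13, 5, 15, 7]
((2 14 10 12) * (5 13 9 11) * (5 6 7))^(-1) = ((2 14 10 12)(5 13 9 11 6 7))^(-1) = (2 12 10 14)(5 7 6 11 9 13)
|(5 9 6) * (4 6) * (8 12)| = 4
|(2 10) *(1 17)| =2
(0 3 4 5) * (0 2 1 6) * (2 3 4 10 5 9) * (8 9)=[4, 6, 1, 10, 8, 3, 0, 7, 9, 2, 5]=(0 4 8 9 2 1 6)(3 10 5)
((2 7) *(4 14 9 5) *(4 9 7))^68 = (14) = ((2 4 14 7)(5 9))^68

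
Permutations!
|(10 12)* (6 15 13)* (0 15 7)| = 10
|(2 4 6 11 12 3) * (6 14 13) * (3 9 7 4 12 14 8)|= |(2 12 9 7 4 8 3)(6 11 14 13)|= 28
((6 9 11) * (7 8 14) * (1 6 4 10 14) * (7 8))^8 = (14)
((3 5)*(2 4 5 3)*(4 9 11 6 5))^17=((2 9 11 6 5))^17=(2 11 5 9 6)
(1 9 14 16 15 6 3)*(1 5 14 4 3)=(1 9 4 3 5 14 16 15 6)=[0, 9, 2, 5, 3, 14, 1, 7, 8, 4, 10, 11, 12, 13, 16, 6, 15]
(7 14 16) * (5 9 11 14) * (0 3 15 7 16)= (16)(0 3 15 7 5 9 11 14)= [3, 1, 2, 15, 4, 9, 6, 5, 8, 11, 10, 14, 12, 13, 0, 7, 16]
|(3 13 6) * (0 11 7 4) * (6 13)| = |(13)(0 11 7 4)(3 6)| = 4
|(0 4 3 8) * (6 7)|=4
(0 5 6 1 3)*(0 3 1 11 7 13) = [5, 1, 2, 3, 4, 6, 11, 13, 8, 9, 10, 7, 12, 0] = (0 5 6 11 7 13)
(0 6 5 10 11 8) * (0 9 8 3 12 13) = (0 6 5 10 11 3 12 13)(8 9) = [6, 1, 2, 12, 4, 10, 5, 7, 9, 8, 11, 3, 13, 0]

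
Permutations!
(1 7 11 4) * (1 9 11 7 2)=(1 2)(4 9 11)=[0, 2, 1, 3, 9, 5, 6, 7, 8, 11, 10, 4]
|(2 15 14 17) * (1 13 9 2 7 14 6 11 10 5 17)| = |(1 13 9 2 15 6 11 10 5 17 7 14)| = 12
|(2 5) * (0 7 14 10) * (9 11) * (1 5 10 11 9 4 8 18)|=11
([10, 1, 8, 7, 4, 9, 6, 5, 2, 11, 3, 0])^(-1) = [11, 1, 8, 10, 4, 7, 6, 3, 2, 5, 0, 9]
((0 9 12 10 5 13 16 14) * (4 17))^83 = ((0 9 12 10 5 13 16 14)(4 17))^83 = (0 10 16 9 5 14 12 13)(4 17)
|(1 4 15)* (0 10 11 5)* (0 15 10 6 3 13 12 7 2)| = 42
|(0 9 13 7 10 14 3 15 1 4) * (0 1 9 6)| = 14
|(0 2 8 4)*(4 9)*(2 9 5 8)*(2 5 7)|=|(0 9 4)(2 5 8 7)|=12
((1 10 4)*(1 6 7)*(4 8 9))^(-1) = (1 7 6 4 9 8 10)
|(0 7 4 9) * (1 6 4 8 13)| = |(0 7 8 13 1 6 4 9)| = 8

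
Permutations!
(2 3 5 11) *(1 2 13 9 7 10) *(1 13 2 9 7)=(1 9)(2 3 5 11)(7 10 13)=[0, 9, 3, 5, 4, 11, 6, 10, 8, 1, 13, 2, 12, 7]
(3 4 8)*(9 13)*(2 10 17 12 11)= [0, 1, 10, 4, 8, 5, 6, 7, 3, 13, 17, 2, 11, 9, 14, 15, 16, 12]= (2 10 17 12 11)(3 4 8)(9 13)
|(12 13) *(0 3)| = 2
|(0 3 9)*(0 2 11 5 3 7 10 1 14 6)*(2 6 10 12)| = 9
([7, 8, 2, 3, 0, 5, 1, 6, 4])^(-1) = (0 4 8 1 6 7)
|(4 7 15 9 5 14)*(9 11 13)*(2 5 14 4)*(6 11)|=|(2 5 4 7 15 6 11 13 9 14)|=10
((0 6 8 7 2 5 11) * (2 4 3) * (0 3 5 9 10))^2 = (0 8 4 11 2 10 6 7 5 3 9) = ((0 6 8 7 4 5 11 3 2 9 10))^2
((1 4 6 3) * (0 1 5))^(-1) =(0 5 3 6 4 1)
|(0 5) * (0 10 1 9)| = 5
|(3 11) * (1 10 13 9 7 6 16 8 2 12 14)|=22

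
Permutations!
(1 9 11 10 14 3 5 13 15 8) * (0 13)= (0 13 15 8 1 9 11 10 14 3 5)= [13, 9, 2, 5, 4, 0, 6, 7, 1, 11, 14, 10, 12, 15, 3, 8]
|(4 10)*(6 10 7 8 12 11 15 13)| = 9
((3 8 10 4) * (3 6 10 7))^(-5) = ((3 8 7)(4 6 10))^(-5) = (3 8 7)(4 6 10)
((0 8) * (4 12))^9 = ((0 8)(4 12))^9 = (0 8)(4 12)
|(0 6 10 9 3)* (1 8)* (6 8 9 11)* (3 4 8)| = 12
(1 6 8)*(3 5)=[0, 6, 2, 5, 4, 3, 8, 7, 1]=(1 6 8)(3 5)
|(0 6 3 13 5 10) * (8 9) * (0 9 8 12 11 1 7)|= 11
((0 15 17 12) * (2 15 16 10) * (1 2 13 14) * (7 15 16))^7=((0 7 15 17 12)(1 2 16 10 13 14))^7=(0 15 12 7 17)(1 2 16 10 13 14)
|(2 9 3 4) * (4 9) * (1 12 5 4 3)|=|(1 12 5 4 2 3 9)|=7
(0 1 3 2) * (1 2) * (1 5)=(0 2)(1 3 5)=[2, 3, 0, 5, 4, 1]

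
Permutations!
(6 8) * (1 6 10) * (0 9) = (0 9)(1 6 8 10) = [9, 6, 2, 3, 4, 5, 8, 7, 10, 0, 1]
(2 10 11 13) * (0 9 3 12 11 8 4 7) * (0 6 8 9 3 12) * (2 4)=(0 3)(2 10 9 12 11 13 4 7 6 8)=[3, 1, 10, 0, 7, 5, 8, 6, 2, 12, 9, 13, 11, 4]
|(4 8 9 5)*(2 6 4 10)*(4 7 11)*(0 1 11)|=|(0 1 11 4 8 9 5 10 2 6 7)|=11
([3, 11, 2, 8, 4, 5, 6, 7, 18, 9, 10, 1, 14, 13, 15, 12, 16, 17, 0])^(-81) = (0 18 8 3)(1 11)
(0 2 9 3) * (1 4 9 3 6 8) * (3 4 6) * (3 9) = [2, 6, 4, 0, 3, 5, 8, 7, 1, 9] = (9)(0 2 4 3)(1 6 8)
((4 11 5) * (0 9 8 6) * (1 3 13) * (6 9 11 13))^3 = (0 4 3 11 13 6 5 1)(8 9)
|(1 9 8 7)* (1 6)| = |(1 9 8 7 6)| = 5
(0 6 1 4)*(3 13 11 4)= (0 6 1 3 13 11 4)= [6, 3, 2, 13, 0, 5, 1, 7, 8, 9, 10, 4, 12, 11]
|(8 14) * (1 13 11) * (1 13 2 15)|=|(1 2 15)(8 14)(11 13)|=6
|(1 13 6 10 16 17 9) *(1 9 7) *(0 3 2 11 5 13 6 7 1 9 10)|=|(0 3 2 11 5 13 7 9 10 16 17 1 6)|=13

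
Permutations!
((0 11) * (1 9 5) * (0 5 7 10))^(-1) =(0 10 7 9 1 5 11)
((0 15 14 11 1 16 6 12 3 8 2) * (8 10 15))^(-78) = ((0 8 2)(1 16 6 12 3 10 15 14 11))^(-78) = (1 12 15)(3 14 16)(6 10 11)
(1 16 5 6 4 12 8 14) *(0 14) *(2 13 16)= (0 14 1 2 13 16 5 6 4 12 8)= [14, 2, 13, 3, 12, 6, 4, 7, 0, 9, 10, 11, 8, 16, 1, 15, 5]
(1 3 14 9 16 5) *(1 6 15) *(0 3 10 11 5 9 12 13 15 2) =(0 3 14 12 13 15 1 10 11 5 6 2)(9 16) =[3, 10, 0, 14, 4, 6, 2, 7, 8, 16, 11, 5, 13, 15, 12, 1, 9]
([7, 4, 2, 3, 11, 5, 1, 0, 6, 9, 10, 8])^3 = (0 7)(1 8 4 6 11)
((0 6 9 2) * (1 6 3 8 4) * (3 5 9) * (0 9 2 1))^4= ((0 5 2 9 1 6 3 8 4))^4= (0 1 4 9 8 2 3 5 6)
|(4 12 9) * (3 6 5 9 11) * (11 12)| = 6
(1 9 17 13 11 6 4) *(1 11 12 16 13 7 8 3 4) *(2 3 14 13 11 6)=(1 9 17 7 8 14 13 12 16 11 2 3 4 6)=[0, 9, 3, 4, 6, 5, 1, 8, 14, 17, 10, 2, 16, 12, 13, 15, 11, 7]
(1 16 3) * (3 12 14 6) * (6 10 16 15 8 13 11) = (1 15 8 13 11 6 3)(10 16 12 14) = [0, 15, 2, 1, 4, 5, 3, 7, 13, 9, 16, 6, 14, 11, 10, 8, 12]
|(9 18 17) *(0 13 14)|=3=|(0 13 14)(9 18 17)|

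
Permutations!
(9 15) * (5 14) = (5 14)(9 15) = [0, 1, 2, 3, 4, 14, 6, 7, 8, 15, 10, 11, 12, 13, 5, 9]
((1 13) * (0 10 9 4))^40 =(13)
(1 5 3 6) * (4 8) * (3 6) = (1 5 6)(4 8) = [0, 5, 2, 3, 8, 6, 1, 7, 4]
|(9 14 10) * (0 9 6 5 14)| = |(0 9)(5 14 10 6)| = 4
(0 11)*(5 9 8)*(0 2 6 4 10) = [11, 1, 6, 3, 10, 9, 4, 7, 5, 8, 0, 2] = (0 11 2 6 4 10)(5 9 8)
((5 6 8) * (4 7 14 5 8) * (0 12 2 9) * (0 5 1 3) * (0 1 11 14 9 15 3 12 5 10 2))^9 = (0 3 10 4)(1 2 7 5)(6 12 15 9)(11 14)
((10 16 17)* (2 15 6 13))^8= ((2 15 6 13)(10 16 17))^8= (10 17 16)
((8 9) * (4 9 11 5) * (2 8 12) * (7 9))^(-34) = (2 9 4 11)(5 8 12 7)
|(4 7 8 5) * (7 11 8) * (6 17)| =4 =|(4 11 8 5)(6 17)|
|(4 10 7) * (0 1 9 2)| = |(0 1 9 2)(4 10 7)| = 12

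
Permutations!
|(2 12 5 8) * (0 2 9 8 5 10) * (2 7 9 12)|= 6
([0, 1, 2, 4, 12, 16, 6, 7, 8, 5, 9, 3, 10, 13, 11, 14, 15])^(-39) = [0, 1, 2, 4, 12, 16, 6, 7, 8, 5, 9, 3, 10, 13, 11, 14, 15]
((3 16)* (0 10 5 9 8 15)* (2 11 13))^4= ((0 10 5 9 8 15)(2 11 13)(3 16))^4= (16)(0 8 5)(2 11 13)(9 10 15)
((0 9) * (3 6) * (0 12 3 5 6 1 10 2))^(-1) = (0 2 10 1 3 12 9)(5 6) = ((0 9 12 3 1 10 2)(5 6))^(-1)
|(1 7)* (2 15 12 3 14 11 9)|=|(1 7)(2 15 12 3 14 11 9)|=14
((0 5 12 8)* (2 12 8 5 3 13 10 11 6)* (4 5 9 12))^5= (0 6)(2 3)(4 13)(5 10)(8 11)(9 12)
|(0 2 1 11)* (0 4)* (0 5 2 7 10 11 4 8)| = 20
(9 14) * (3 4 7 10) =(3 4 7 10)(9 14) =[0, 1, 2, 4, 7, 5, 6, 10, 8, 14, 3, 11, 12, 13, 9]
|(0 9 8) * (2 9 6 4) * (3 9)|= |(0 6 4 2 3 9 8)|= 7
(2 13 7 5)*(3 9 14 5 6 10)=(2 13 7 6 10 3 9 14 5)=[0, 1, 13, 9, 4, 2, 10, 6, 8, 14, 3, 11, 12, 7, 5]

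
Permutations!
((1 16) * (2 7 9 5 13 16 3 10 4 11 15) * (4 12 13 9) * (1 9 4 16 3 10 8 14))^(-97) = ((1 10 12 13 3 8 14)(2 7 16 9 5 4 11 15))^(-97) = (1 10 12 13 3 8 14)(2 15 11 4 5 9 16 7)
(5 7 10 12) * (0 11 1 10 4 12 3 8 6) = (0 11 1 10 3 8 6)(4 12 5 7) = [11, 10, 2, 8, 12, 7, 0, 4, 6, 9, 3, 1, 5]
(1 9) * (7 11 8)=(1 9)(7 11 8)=[0, 9, 2, 3, 4, 5, 6, 11, 7, 1, 10, 8]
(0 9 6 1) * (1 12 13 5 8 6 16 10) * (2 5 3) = (0 9 16 10 1)(2 5 8 6 12 13 3) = [9, 0, 5, 2, 4, 8, 12, 7, 6, 16, 1, 11, 13, 3, 14, 15, 10]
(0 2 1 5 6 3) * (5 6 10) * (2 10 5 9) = (0 10 9 2 1 6 3) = [10, 6, 1, 0, 4, 5, 3, 7, 8, 2, 9]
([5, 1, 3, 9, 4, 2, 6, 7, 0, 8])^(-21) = (0 3)(2 8)(5 9)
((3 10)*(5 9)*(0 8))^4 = (10)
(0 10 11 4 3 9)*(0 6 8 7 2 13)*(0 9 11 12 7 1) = (0 10 12 7 2 13 9 6 8 1)(3 11 4) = [10, 0, 13, 11, 3, 5, 8, 2, 1, 6, 12, 4, 7, 9]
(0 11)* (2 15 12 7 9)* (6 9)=(0 11)(2 15 12 7 6 9)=[11, 1, 15, 3, 4, 5, 9, 6, 8, 2, 10, 0, 7, 13, 14, 12]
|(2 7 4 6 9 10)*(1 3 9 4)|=|(1 3 9 10 2 7)(4 6)|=6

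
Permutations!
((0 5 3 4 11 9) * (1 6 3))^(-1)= (0 9 11 4 3 6 1 5)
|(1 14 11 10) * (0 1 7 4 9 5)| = 9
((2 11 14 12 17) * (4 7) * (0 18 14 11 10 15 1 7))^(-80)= (0 1 2 14 4 15 17 18 7 10 12)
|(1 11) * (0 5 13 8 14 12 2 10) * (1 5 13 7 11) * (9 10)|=|(0 13 8 14 12 2 9 10)(5 7 11)|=24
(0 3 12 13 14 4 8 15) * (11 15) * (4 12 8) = (0 3 8 11 15)(12 13 14) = [3, 1, 2, 8, 4, 5, 6, 7, 11, 9, 10, 15, 13, 14, 12, 0]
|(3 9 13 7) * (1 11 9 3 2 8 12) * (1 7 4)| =|(1 11 9 13 4)(2 8 12 7)| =20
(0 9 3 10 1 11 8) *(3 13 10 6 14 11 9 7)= [7, 9, 2, 6, 4, 5, 14, 3, 0, 13, 1, 8, 12, 10, 11]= (0 7 3 6 14 11 8)(1 9 13 10)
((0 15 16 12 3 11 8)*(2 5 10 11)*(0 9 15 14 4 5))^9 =((0 14 4 5 10 11 8 9 15 16 12 3 2))^9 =(0 16 11 14 12 8 4 3 9 5 2 15 10)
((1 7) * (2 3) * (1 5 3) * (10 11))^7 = ((1 7 5 3 2)(10 11))^7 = (1 5 2 7 3)(10 11)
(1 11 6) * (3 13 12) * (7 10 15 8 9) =[0, 11, 2, 13, 4, 5, 1, 10, 9, 7, 15, 6, 3, 12, 14, 8] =(1 11 6)(3 13 12)(7 10 15 8 9)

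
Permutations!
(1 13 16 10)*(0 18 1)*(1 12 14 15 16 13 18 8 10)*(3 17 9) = [8, 18, 2, 17, 4, 5, 6, 7, 10, 3, 0, 11, 14, 13, 15, 16, 1, 9, 12] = (0 8 10)(1 18 12 14 15 16)(3 17 9)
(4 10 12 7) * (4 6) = (4 10 12 7 6) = [0, 1, 2, 3, 10, 5, 4, 6, 8, 9, 12, 11, 7]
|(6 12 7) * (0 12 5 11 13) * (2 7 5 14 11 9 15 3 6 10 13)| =13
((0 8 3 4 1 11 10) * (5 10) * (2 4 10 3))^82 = ((0 8 2 4 1 11 5 3 10))^82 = (0 8 2 4 1 11 5 3 10)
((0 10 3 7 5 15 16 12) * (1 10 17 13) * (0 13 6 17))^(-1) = ((1 10 3 7 5 15 16 12 13)(6 17))^(-1) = (1 13 12 16 15 5 7 3 10)(6 17)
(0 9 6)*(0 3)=[9, 1, 2, 0, 4, 5, 3, 7, 8, 6]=(0 9 6 3)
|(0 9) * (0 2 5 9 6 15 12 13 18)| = 6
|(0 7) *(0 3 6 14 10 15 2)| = 8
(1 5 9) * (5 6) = [0, 6, 2, 3, 4, 9, 5, 7, 8, 1] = (1 6 5 9)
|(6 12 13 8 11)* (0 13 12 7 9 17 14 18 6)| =12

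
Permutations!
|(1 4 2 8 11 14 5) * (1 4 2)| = |(1 2 8 11 14 5 4)| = 7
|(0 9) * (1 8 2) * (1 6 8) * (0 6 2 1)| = |(0 9 6 8 1)| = 5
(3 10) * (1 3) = (1 3 10) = [0, 3, 2, 10, 4, 5, 6, 7, 8, 9, 1]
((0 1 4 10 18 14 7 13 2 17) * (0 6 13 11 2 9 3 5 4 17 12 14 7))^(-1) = ((0 1 17 6 13 9 3 5 4 10 18 7 11 2 12 14))^(-1) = (0 14 12 2 11 7 18 10 4 5 3 9 13 6 17 1)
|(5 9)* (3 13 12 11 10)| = |(3 13 12 11 10)(5 9)| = 10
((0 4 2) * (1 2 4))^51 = (4)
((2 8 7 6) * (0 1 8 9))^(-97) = (0 1 8 7 6 2 9)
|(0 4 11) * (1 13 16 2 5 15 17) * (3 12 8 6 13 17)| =|(0 4 11)(1 17)(2 5 15 3 12 8 6 13 16)| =18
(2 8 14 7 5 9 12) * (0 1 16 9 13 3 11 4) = (0 1 16 9 12 2 8 14 7 5 13 3 11 4) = [1, 16, 8, 11, 0, 13, 6, 5, 14, 12, 10, 4, 2, 3, 7, 15, 9]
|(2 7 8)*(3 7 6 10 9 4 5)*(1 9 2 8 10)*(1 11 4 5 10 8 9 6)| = 30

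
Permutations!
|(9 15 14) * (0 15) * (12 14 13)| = |(0 15 13 12 14 9)| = 6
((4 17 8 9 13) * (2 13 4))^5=(2 13)(4 17 8 9)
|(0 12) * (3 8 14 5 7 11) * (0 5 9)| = 9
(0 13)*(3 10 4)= (0 13)(3 10 4)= [13, 1, 2, 10, 3, 5, 6, 7, 8, 9, 4, 11, 12, 0]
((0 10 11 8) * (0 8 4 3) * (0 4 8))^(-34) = ((0 10 11 8)(3 4))^(-34) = (0 11)(8 10)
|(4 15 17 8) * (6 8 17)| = |(17)(4 15 6 8)| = 4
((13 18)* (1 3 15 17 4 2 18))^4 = (1 4)(2 3)(13 17)(15 18)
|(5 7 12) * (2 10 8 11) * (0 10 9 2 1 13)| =|(0 10 8 11 1 13)(2 9)(5 7 12)| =6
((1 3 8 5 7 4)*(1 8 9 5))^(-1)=(1 8 4 7 5 9 3)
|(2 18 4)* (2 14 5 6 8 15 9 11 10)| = 11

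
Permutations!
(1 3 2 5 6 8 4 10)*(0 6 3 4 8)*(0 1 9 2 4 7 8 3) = [6, 7, 5, 4, 10, 0, 1, 8, 3, 2, 9] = (0 6 1 7 8 3 4 10 9 2 5)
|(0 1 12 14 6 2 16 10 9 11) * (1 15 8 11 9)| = |(0 15 8 11)(1 12 14 6 2 16 10)| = 28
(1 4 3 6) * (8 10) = (1 4 3 6)(8 10) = [0, 4, 2, 6, 3, 5, 1, 7, 10, 9, 8]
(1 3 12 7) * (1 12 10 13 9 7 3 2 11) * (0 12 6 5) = (0 12 3 10 13 9 7 6 5)(1 2 11) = [12, 2, 11, 10, 4, 0, 5, 6, 8, 7, 13, 1, 3, 9]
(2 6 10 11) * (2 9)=[0, 1, 6, 3, 4, 5, 10, 7, 8, 2, 11, 9]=(2 6 10 11 9)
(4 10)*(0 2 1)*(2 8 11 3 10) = (0 8 11 3 10 4 2 1) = [8, 0, 1, 10, 2, 5, 6, 7, 11, 9, 4, 3]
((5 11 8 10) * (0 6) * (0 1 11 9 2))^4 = (0 8 2 11 9 1 5 6 10)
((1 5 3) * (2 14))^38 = (14)(1 3 5)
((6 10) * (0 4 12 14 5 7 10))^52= (0 5)(4 7)(6 14)(10 12)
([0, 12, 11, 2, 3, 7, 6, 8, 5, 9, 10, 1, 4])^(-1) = (1 11 2 3 4 12)(5 8 7)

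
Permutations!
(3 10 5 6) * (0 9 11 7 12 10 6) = (0 9 11 7 12 10 5)(3 6) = [9, 1, 2, 6, 4, 0, 3, 12, 8, 11, 5, 7, 10]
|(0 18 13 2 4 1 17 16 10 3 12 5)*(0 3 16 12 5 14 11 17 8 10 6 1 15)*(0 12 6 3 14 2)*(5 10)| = 84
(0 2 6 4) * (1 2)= [1, 2, 6, 3, 0, 5, 4]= (0 1 2 6 4)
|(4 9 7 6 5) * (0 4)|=|(0 4 9 7 6 5)|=6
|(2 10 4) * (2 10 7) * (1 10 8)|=4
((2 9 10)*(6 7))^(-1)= ((2 9 10)(6 7))^(-1)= (2 10 9)(6 7)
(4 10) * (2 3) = (2 3)(4 10) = [0, 1, 3, 2, 10, 5, 6, 7, 8, 9, 4]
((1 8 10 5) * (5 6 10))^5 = (1 5 8)(6 10) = ((1 8 5)(6 10))^5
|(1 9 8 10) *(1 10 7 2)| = 5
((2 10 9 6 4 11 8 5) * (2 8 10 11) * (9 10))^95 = ((2 11 9 6 4)(5 8))^95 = (11)(5 8)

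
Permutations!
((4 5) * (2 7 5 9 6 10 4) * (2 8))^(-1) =(2 8 5 7)(4 10 6 9)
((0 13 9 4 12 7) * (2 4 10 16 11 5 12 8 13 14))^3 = ((0 14 2 4 8 13 9 10 16 11 5 12 7))^3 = (0 4 9 11 7 2 13 16 12 14 8 10 5)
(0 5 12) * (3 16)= (0 5 12)(3 16)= [5, 1, 2, 16, 4, 12, 6, 7, 8, 9, 10, 11, 0, 13, 14, 15, 3]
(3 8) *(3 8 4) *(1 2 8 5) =(1 2 8 5)(3 4) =[0, 2, 8, 4, 3, 1, 6, 7, 5]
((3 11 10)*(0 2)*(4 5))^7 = (0 2)(3 11 10)(4 5)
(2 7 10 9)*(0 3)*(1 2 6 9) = (0 3)(1 2 7 10)(6 9) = [3, 2, 7, 0, 4, 5, 9, 10, 8, 6, 1]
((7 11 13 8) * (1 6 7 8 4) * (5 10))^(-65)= ((1 6 7 11 13 4)(5 10))^(-65)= (1 6 7 11 13 4)(5 10)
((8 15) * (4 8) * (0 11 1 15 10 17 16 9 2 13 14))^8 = ((0 11 1 15 4 8 10 17 16 9 2 13 14))^8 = (0 16 15 13 10 11 9 4 14 17 1 2 8)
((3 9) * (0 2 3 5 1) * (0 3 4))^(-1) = (0 4 2)(1 5 9 3)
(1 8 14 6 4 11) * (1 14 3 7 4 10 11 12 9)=[0, 8, 2, 7, 12, 5, 10, 4, 3, 1, 11, 14, 9, 13, 6]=(1 8 3 7 4 12 9)(6 10 11 14)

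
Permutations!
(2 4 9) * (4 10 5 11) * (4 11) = (11)(2 10 5 4 9) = [0, 1, 10, 3, 9, 4, 6, 7, 8, 2, 5, 11]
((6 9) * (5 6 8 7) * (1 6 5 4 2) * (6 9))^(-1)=((1 9 8 7 4 2))^(-1)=(1 2 4 7 8 9)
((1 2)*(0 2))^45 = ((0 2 1))^45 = (2)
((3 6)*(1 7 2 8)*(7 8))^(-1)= (1 8)(2 7)(3 6)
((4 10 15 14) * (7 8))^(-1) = ((4 10 15 14)(7 8))^(-1) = (4 14 15 10)(7 8)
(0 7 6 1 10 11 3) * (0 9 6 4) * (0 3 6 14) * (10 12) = (0 7 4 3 9 14)(1 12 10 11 6) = [7, 12, 2, 9, 3, 5, 1, 4, 8, 14, 11, 6, 10, 13, 0]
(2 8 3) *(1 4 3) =[0, 4, 8, 2, 3, 5, 6, 7, 1] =(1 4 3 2 8)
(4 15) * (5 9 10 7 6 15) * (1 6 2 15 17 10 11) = (1 6 17 10 7 2 15 4 5 9 11) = [0, 6, 15, 3, 5, 9, 17, 2, 8, 11, 7, 1, 12, 13, 14, 4, 16, 10]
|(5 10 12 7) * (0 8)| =|(0 8)(5 10 12 7)| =4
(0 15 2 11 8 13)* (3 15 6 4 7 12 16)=(0 6 4 7 12 16 3 15 2 11 8 13)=[6, 1, 11, 15, 7, 5, 4, 12, 13, 9, 10, 8, 16, 0, 14, 2, 3]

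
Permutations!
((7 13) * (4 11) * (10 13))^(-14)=((4 11)(7 10 13))^(-14)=(7 10 13)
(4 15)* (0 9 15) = (0 9 15 4) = [9, 1, 2, 3, 0, 5, 6, 7, 8, 15, 10, 11, 12, 13, 14, 4]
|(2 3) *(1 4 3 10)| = |(1 4 3 2 10)| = 5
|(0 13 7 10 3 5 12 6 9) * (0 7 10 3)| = 6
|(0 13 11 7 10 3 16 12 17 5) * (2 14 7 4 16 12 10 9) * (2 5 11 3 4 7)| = |(0 13 3 12 17 11 7 9 5)(2 14)(4 16 10)| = 18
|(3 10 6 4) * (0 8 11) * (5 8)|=|(0 5 8 11)(3 10 6 4)|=4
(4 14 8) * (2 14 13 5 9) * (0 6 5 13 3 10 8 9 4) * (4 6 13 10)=(0 13 10 8)(2 14 9)(3 4)(5 6)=[13, 1, 14, 4, 3, 6, 5, 7, 0, 2, 8, 11, 12, 10, 9]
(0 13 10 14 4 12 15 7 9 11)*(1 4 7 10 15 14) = [13, 4, 2, 3, 12, 5, 6, 9, 8, 11, 1, 0, 14, 15, 7, 10] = (0 13 15 10 1 4 12 14 7 9 11)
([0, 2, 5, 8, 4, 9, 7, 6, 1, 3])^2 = [0, 5, 9, 1, 4, 3, 6, 7, 2, 8]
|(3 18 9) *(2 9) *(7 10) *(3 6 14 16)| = 14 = |(2 9 6 14 16 3 18)(7 10)|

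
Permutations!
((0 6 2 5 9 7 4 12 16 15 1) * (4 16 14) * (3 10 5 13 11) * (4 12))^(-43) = (0 7 3 6 16 10 2 15 5 13 1 9 11)(12 14)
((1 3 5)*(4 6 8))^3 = ((1 3 5)(4 6 8))^3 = (8)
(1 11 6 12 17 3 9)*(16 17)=(1 11 6 12 16 17 3 9)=[0, 11, 2, 9, 4, 5, 12, 7, 8, 1, 10, 6, 16, 13, 14, 15, 17, 3]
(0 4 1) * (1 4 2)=(4)(0 2 1)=[2, 0, 1, 3, 4]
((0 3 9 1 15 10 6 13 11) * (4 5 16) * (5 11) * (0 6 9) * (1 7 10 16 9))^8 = ((0 3)(1 15 16 4 11 6 13 5 9 7 10))^8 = (1 9 6 16 10 5 11 15 7 13 4)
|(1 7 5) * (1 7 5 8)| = 4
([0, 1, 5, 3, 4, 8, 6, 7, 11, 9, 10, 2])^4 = [0, 1, 2, 3, 4, 5, 6, 7, 8, 9, 10, 11]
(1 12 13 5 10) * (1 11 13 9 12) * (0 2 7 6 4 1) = (0 2 7 6 4 1)(5 10 11 13)(9 12) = [2, 0, 7, 3, 1, 10, 4, 6, 8, 12, 11, 13, 9, 5]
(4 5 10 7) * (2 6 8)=(2 6 8)(4 5 10 7)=[0, 1, 6, 3, 5, 10, 8, 4, 2, 9, 7]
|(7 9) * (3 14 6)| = 6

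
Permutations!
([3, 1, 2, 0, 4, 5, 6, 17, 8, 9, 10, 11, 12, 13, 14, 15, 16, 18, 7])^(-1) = [3, 1, 2, 0, 4, 5, 6, 18, 8, 9, 10, 11, 12, 13, 14, 15, 16, 7, 17]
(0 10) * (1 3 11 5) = (0 10)(1 3 11 5) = [10, 3, 2, 11, 4, 1, 6, 7, 8, 9, 0, 5]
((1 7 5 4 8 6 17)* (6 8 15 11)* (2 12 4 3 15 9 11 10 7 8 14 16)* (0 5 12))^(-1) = (0 2 16 14 8 1 17 6 11 9 4 12 7 10 15 3 5)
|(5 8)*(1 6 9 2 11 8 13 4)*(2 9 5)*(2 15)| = |(1 6 5 13 4)(2 11 8 15)| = 20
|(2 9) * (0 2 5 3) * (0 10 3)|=4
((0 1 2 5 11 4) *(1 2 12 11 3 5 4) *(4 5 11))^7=(0 4 12 1 11 3 5 2)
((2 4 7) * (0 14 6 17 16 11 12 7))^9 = (0 4 2 7 12 11 16 17 6 14)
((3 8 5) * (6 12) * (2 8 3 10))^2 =((2 8 5 10)(6 12))^2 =(12)(2 5)(8 10)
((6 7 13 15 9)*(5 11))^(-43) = (5 11)(6 13 9 7 15)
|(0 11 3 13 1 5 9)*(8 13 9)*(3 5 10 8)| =|(0 11 5 3 9)(1 10 8 13)| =20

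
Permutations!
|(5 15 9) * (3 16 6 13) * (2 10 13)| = 6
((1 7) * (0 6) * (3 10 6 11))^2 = ((0 11 3 10 6)(1 7))^2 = (0 3 6 11 10)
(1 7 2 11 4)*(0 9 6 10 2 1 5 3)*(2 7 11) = (0 9 6 10 7 1 11 4 5 3) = [9, 11, 2, 0, 5, 3, 10, 1, 8, 6, 7, 4]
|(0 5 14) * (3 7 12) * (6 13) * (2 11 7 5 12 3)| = |(0 12 2 11 7 3 5 14)(6 13)| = 8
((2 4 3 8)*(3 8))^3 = (8)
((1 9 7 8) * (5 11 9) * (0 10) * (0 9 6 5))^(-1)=((0 10 9 7 8 1)(5 11 6))^(-1)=(0 1 8 7 9 10)(5 6 11)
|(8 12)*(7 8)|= |(7 8 12)|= 3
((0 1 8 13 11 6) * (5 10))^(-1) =((0 1 8 13 11 6)(5 10))^(-1) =(0 6 11 13 8 1)(5 10)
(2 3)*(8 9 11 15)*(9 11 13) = (2 3)(8 11 15)(9 13) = [0, 1, 3, 2, 4, 5, 6, 7, 11, 13, 10, 15, 12, 9, 14, 8]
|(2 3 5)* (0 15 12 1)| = 12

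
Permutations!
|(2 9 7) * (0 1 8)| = 3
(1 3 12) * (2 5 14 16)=(1 3 12)(2 5 14 16)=[0, 3, 5, 12, 4, 14, 6, 7, 8, 9, 10, 11, 1, 13, 16, 15, 2]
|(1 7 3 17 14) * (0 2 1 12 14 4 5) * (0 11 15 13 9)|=|(0 2 1 7 3 17 4 5 11 15 13 9)(12 14)|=12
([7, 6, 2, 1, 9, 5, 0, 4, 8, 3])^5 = [1, 9, 2, 4, 0, 5, 3, 6, 8, 7]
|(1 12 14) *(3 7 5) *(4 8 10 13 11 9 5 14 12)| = 11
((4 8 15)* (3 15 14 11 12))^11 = (3 14 15 11 4 12 8)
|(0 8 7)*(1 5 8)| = 5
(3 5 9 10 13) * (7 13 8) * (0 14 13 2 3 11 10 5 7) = (0 14 13 11 10 8)(2 3 7)(5 9) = [14, 1, 3, 7, 4, 9, 6, 2, 0, 5, 8, 10, 12, 11, 13]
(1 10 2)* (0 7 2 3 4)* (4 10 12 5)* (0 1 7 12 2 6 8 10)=(0 12 5 4 1 2 7 6 8 10 3)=[12, 2, 7, 0, 1, 4, 8, 6, 10, 9, 3, 11, 5]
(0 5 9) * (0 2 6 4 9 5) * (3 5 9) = (2 6 4 3 5 9) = [0, 1, 6, 5, 3, 9, 4, 7, 8, 2]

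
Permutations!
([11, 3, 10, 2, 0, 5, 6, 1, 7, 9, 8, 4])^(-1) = [4, 7, 3, 1, 11, 5, 6, 8, 10, 9, 2, 0]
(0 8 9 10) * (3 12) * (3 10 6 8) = (0 3 12 10)(6 8 9) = [3, 1, 2, 12, 4, 5, 8, 7, 9, 6, 0, 11, 10]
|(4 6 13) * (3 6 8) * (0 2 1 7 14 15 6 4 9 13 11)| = |(0 2 1 7 14 15 6 11)(3 4 8)(9 13)| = 24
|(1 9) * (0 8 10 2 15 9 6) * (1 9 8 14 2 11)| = 9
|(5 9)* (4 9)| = 3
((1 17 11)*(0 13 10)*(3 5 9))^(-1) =((0 13 10)(1 17 11)(3 5 9))^(-1) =(0 10 13)(1 11 17)(3 9 5)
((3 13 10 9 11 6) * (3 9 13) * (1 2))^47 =(1 2)(6 11 9)(10 13)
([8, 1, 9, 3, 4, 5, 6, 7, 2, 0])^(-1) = (0 9 2 8)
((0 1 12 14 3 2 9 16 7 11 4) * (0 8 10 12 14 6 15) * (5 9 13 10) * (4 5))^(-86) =((0 1 14 3 2 13 10 12 6 15)(4 8)(5 9 16 7 11))^(-86) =(0 2 6 14 10)(1 13 15 3 12)(5 11 7 16 9)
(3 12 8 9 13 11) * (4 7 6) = (3 12 8 9 13 11)(4 7 6) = [0, 1, 2, 12, 7, 5, 4, 6, 9, 13, 10, 3, 8, 11]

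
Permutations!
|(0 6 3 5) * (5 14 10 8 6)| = |(0 5)(3 14 10 8 6)| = 10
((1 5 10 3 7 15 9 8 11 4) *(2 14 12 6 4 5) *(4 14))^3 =(3 9 5 7 8 10 15 11)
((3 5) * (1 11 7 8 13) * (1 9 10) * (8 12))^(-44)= ((1 11 7 12 8 13 9 10)(3 5))^(-44)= (1 8)(7 9)(10 12)(11 13)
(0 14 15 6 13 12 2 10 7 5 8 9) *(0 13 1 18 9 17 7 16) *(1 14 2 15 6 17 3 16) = (0 2 10 1 18 9 13 12 15 17 7 5 8 3 16)(6 14) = [2, 18, 10, 16, 4, 8, 14, 5, 3, 13, 1, 11, 15, 12, 6, 17, 0, 7, 9]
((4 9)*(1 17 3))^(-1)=(1 3 17)(4 9)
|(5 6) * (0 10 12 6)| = |(0 10 12 6 5)| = 5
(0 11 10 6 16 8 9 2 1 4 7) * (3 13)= (0 11 10 6 16 8 9 2 1 4 7)(3 13)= [11, 4, 1, 13, 7, 5, 16, 0, 9, 2, 6, 10, 12, 3, 14, 15, 8]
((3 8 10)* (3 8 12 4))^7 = ((3 12 4)(8 10))^7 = (3 12 4)(8 10)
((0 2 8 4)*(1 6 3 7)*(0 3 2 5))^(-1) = (0 5)(1 7 3 4 8 2 6)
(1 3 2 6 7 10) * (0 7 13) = (0 7 10 1 3 2 6 13) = [7, 3, 6, 2, 4, 5, 13, 10, 8, 9, 1, 11, 12, 0]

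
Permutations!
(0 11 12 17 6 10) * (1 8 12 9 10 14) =[11, 8, 2, 3, 4, 5, 14, 7, 12, 10, 0, 9, 17, 13, 1, 15, 16, 6] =(0 11 9 10)(1 8 12 17 6 14)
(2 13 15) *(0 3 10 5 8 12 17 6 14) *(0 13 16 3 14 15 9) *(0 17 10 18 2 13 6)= (0 14 6 15 13 9 17)(2 16 3 18)(5 8 12 10)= [14, 1, 16, 18, 4, 8, 15, 7, 12, 17, 5, 11, 10, 9, 6, 13, 3, 0, 2]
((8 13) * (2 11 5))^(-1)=((2 11 5)(8 13))^(-1)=(2 5 11)(8 13)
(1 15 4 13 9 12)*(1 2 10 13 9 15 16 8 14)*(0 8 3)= [8, 16, 10, 0, 9, 5, 6, 7, 14, 12, 13, 11, 2, 15, 1, 4, 3]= (0 8 14 1 16 3)(2 10 13 15 4 9 12)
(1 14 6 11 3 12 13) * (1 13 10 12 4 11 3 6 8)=[0, 14, 2, 4, 11, 5, 3, 7, 1, 9, 12, 6, 10, 13, 8]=(1 14 8)(3 4 11 6)(10 12)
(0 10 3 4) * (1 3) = [10, 3, 2, 4, 0, 5, 6, 7, 8, 9, 1] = (0 10 1 3 4)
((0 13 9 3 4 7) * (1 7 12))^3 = (0 3 1 13 4 7 9 12)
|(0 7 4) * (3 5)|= 6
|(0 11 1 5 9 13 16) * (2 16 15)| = |(0 11 1 5 9 13 15 2 16)| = 9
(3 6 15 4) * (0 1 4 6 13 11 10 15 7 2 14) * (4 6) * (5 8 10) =(0 1 6 7 2 14)(3 13 11 5 8 10 15 4) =[1, 6, 14, 13, 3, 8, 7, 2, 10, 9, 15, 5, 12, 11, 0, 4]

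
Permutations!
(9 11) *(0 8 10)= (0 8 10)(9 11)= [8, 1, 2, 3, 4, 5, 6, 7, 10, 11, 0, 9]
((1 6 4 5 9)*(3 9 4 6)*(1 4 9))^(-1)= (1 3)(4 9 5)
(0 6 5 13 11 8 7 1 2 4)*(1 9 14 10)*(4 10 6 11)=(0 11 8 7 9 14 6 5 13 4)(1 2 10)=[11, 2, 10, 3, 0, 13, 5, 9, 7, 14, 1, 8, 12, 4, 6]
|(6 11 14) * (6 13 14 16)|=|(6 11 16)(13 14)|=6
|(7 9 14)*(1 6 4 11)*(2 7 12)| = 20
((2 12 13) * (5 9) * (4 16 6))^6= (16)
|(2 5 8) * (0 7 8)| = |(0 7 8 2 5)| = 5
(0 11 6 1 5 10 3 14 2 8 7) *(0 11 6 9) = [6, 5, 8, 14, 4, 10, 1, 11, 7, 0, 3, 9, 12, 13, 2] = (0 6 1 5 10 3 14 2 8 7 11 9)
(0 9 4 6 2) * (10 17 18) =(0 9 4 6 2)(10 17 18) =[9, 1, 0, 3, 6, 5, 2, 7, 8, 4, 17, 11, 12, 13, 14, 15, 16, 18, 10]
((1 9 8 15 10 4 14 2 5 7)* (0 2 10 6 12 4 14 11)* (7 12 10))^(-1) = (0 11 4 12 5 2)(1 7 14 10 6 15 8 9)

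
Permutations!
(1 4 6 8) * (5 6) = [0, 4, 2, 3, 5, 6, 8, 7, 1] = (1 4 5 6 8)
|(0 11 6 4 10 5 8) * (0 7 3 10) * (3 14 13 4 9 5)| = 10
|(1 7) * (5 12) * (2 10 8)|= 6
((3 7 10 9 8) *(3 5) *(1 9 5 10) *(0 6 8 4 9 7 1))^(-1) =(0 7 1 3 5 10 8 6)(4 9)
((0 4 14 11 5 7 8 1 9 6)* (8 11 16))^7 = (0 6 9 1 8 16 14 4)(5 7 11)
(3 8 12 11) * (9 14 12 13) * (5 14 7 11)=(3 8 13 9 7 11)(5 14 12)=[0, 1, 2, 8, 4, 14, 6, 11, 13, 7, 10, 3, 5, 9, 12]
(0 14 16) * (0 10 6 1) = [14, 0, 2, 3, 4, 5, 1, 7, 8, 9, 6, 11, 12, 13, 16, 15, 10] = (0 14 16 10 6 1)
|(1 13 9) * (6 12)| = 6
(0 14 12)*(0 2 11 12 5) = (0 14 5)(2 11 12) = [14, 1, 11, 3, 4, 0, 6, 7, 8, 9, 10, 12, 2, 13, 5]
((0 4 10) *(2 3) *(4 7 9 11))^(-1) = ((0 7 9 11 4 10)(2 3))^(-1) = (0 10 4 11 9 7)(2 3)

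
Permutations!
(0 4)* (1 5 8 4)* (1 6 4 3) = (0 6 4)(1 5 8 3) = [6, 5, 2, 1, 0, 8, 4, 7, 3]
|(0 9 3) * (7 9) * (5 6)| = 4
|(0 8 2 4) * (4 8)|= 2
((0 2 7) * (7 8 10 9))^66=((0 2 8 10 9 7))^66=(10)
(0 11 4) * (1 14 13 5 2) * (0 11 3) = [3, 14, 1, 0, 11, 2, 6, 7, 8, 9, 10, 4, 12, 5, 13] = (0 3)(1 14 13 5 2)(4 11)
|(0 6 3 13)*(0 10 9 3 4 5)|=|(0 6 4 5)(3 13 10 9)|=4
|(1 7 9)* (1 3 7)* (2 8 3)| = 5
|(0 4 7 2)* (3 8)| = 4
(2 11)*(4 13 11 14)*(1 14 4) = [0, 14, 4, 3, 13, 5, 6, 7, 8, 9, 10, 2, 12, 11, 1] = (1 14)(2 4 13 11)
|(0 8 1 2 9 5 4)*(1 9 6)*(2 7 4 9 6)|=6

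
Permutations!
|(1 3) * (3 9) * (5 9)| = 4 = |(1 5 9 3)|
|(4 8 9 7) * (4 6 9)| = |(4 8)(6 9 7)| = 6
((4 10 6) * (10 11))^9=((4 11 10 6))^9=(4 11 10 6)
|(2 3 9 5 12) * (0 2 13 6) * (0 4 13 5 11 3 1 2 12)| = |(0 12 5)(1 2)(3 9 11)(4 13 6)| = 6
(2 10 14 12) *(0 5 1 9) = (0 5 1 9)(2 10 14 12) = [5, 9, 10, 3, 4, 1, 6, 7, 8, 0, 14, 11, 2, 13, 12]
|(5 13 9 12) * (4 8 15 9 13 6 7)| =|(4 8 15 9 12 5 6 7)| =8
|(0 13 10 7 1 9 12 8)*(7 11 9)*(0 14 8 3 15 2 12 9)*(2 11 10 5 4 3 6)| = 42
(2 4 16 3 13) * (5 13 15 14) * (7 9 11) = (2 4 16 3 15 14 5 13)(7 9 11) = [0, 1, 4, 15, 16, 13, 6, 9, 8, 11, 10, 7, 12, 2, 5, 14, 3]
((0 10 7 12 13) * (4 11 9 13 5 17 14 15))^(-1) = (0 13 9 11 4 15 14 17 5 12 7 10)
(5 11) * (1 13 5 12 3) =[0, 13, 2, 1, 4, 11, 6, 7, 8, 9, 10, 12, 3, 5] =(1 13 5 11 12 3)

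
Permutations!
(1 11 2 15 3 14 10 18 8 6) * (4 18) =[0, 11, 15, 14, 18, 5, 1, 7, 6, 9, 4, 2, 12, 13, 10, 3, 16, 17, 8] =(1 11 2 15 3 14 10 4 18 8 6)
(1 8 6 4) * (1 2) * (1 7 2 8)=(2 7)(4 8 6)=[0, 1, 7, 3, 8, 5, 4, 2, 6]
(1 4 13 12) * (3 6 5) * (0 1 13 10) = (0 1 4 10)(3 6 5)(12 13) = [1, 4, 2, 6, 10, 3, 5, 7, 8, 9, 0, 11, 13, 12]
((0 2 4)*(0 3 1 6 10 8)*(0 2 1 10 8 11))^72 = ((0 1 6 8 2 4 3 10 11))^72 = (11)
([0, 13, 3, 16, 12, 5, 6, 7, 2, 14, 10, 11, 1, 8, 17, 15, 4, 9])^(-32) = (9 14 17)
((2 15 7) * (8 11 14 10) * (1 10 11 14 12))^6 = ((1 10 8 14 11 12)(2 15 7))^6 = (15)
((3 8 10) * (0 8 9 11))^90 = (11) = ((0 8 10 3 9 11))^90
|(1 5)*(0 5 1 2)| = 3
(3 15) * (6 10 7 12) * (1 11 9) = (1 11 9)(3 15)(6 10 7 12) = [0, 11, 2, 15, 4, 5, 10, 12, 8, 1, 7, 9, 6, 13, 14, 3]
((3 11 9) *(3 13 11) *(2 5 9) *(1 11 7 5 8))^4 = (13)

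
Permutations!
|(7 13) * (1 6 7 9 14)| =|(1 6 7 13 9 14)| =6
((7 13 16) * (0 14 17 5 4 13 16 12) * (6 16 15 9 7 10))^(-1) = (0 12 13 4 5 17 14)(6 10 16)(7 9 15)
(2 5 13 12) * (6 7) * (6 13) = (2 5 6 7 13 12) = [0, 1, 5, 3, 4, 6, 7, 13, 8, 9, 10, 11, 2, 12]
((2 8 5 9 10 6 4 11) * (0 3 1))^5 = (0 1 3)(2 6 5 11 10 8 4 9)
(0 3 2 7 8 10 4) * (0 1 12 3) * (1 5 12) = (2 7 8 10 4 5 12 3) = [0, 1, 7, 2, 5, 12, 6, 8, 10, 9, 4, 11, 3]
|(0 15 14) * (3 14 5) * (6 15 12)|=7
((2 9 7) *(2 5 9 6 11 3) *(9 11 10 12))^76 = ((2 6 10 12 9 7 5 11 3))^76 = (2 9 3 12 11 10 5 6 7)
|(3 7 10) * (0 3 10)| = 3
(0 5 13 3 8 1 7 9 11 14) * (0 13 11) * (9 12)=(0 5 11 14 13 3 8 1 7 12 9)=[5, 7, 2, 8, 4, 11, 6, 12, 1, 0, 10, 14, 9, 3, 13]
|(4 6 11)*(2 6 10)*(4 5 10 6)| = |(2 4 6 11 5 10)| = 6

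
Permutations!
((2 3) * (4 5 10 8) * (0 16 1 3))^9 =((0 16 1 3 2)(4 5 10 8))^9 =(0 2 3 1 16)(4 5 10 8)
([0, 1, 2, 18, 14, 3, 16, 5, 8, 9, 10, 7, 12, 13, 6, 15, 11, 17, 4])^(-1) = [0, 1, 2, 5, 18, 7, 14, 11, 8, 9, 10, 16, 12, 13, 4, 15, 6, 17, 3]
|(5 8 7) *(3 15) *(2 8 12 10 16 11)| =|(2 8 7 5 12 10 16 11)(3 15)| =8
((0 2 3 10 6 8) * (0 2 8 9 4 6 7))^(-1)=((0 8 2 3 10 7)(4 6 9))^(-1)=(0 7 10 3 2 8)(4 9 6)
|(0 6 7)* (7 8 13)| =5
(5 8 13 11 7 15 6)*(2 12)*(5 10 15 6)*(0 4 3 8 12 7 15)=[4, 1, 7, 8, 3, 12, 10, 6, 13, 9, 0, 15, 2, 11, 14, 5]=(0 4 3 8 13 11 15 5 12 2 7 6 10)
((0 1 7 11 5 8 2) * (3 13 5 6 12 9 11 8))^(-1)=((0 1 7 8 2)(3 13 5)(6 12 9 11))^(-1)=(0 2 8 7 1)(3 5 13)(6 11 9 12)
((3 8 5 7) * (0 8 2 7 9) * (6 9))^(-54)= (0 8 5 6 9)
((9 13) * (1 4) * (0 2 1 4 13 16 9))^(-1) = ((0 2 1 13)(9 16))^(-1) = (0 13 1 2)(9 16)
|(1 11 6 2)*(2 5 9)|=6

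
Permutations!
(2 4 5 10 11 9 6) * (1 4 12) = (1 4 5 10 11 9 6 2 12) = [0, 4, 12, 3, 5, 10, 2, 7, 8, 6, 11, 9, 1]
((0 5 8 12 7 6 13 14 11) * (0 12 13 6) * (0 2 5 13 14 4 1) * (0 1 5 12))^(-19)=((0 13 4 5 8 14 11)(2 12 7))^(-19)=(0 4 8 11 13 5 14)(2 7 12)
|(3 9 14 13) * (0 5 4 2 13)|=8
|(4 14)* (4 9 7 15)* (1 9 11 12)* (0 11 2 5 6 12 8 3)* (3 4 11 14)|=14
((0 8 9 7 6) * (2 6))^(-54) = ((0 8 9 7 2 6))^(-54) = (9)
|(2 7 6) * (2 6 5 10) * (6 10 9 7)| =|(2 6 10)(5 9 7)| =3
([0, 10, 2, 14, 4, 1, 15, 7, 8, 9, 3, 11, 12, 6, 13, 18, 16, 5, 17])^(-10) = [0, 1, 2, 3, 4, 5, 6, 7, 8, 9, 10, 11, 12, 13, 14, 15, 16, 17, 18]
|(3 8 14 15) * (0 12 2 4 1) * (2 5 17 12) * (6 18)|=12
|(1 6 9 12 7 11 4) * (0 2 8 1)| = |(0 2 8 1 6 9 12 7 11 4)| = 10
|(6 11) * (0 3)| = 2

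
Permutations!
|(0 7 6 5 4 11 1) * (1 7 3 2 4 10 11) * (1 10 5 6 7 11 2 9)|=12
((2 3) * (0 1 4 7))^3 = ((0 1 4 7)(2 3))^3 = (0 7 4 1)(2 3)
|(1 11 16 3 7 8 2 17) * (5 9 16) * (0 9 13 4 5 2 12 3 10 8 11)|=12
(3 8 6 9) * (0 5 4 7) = (0 5 4 7)(3 8 6 9) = [5, 1, 2, 8, 7, 4, 9, 0, 6, 3]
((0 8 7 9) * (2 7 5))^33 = ((0 8 5 2 7 9))^33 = (0 2)(5 9)(7 8)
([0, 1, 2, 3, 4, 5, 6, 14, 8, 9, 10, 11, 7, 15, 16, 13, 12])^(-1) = (7 12 16 14)(13 15)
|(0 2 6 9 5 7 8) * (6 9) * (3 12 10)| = 6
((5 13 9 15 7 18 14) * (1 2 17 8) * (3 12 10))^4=((1 2 17 8)(3 12 10)(5 13 9 15 7 18 14))^4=(3 12 10)(5 7 13 18 9 14 15)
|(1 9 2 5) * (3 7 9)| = 6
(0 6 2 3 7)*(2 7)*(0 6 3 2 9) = (0 3 9)(6 7) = [3, 1, 2, 9, 4, 5, 7, 6, 8, 0]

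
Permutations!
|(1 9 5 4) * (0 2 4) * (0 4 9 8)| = 7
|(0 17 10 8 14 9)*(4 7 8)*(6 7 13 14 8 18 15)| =28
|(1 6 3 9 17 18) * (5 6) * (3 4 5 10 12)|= 21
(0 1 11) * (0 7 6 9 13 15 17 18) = [1, 11, 2, 3, 4, 5, 9, 6, 8, 13, 10, 7, 12, 15, 14, 17, 16, 18, 0] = (0 1 11 7 6 9 13 15 17 18)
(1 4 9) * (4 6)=[0, 6, 2, 3, 9, 5, 4, 7, 8, 1]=(1 6 4 9)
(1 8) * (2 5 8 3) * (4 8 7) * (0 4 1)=[4, 3, 5, 2, 8, 7, 6, 1, 0]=(0 4 8)(1 3 2 5 7)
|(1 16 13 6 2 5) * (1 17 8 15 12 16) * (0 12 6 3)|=30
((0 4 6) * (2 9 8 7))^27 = (2 7 8 9)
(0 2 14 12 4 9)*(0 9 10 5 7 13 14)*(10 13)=(0 2)(4 13 14 12)(5 7 10)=[2, 1, 0, 3, 13, 7, 6, 10, 8, 9, 5, 11, 4, 14, 12]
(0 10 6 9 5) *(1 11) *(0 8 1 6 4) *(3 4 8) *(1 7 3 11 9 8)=(0 10 1 9 5 11 6 8 7 3 4)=[10, 9, 2, 4, 0, 11, 8, 3, 7, 5, 1, 6]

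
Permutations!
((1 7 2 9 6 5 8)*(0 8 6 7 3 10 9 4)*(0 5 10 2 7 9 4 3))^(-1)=((0 8 1)(2 3)(4 5 6 10))^(-1)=(0 1 8)(2 3)(4 10 6 5)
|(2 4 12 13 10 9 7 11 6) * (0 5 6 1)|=12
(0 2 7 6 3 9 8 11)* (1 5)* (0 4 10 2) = (1 5)(2 7 6 3 9 8 11 4 10) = [0, 5, 7, 9, 10, 1, 3, 6, 11, 8, 2, 4]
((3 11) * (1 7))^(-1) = (1 7)(3 11)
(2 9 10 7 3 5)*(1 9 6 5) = (1 9 10 7 3)(2 6 5) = [0, 9, 6, 1, 4, 2, 5, 3, 8, 10, 7]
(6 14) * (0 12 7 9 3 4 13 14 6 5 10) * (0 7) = (0 12)(3 4 13 14 5 10 7 9) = [12, 1, 2, 4, 13, 10, 6, 9, 8, 3, 7, 11, 0, 14, 5]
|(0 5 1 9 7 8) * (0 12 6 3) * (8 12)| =8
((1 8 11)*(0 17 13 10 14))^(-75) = (17)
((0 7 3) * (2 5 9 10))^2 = (0 3 7)(2 9)(5 10)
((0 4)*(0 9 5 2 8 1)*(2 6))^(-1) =(0 1 8 2 6 5 9 4)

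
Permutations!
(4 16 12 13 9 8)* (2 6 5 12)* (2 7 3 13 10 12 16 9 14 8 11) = (2 6 5 16 7 3 13 14 8 4 9 11)(10 12) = [0, 1, 6, 13, 9, 16, 5, 3, 4, 11, 12, 2, 10, 14, 8, 15, 7]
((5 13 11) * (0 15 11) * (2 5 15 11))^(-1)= (0 13 5 2 15 11)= ((0 11 15 2 5 13))^(-1)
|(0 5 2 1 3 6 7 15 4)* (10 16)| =|(0 5 2 1 3 6 7 15 4)(10 16)| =18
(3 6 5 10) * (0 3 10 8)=[3, 1, 2, 6, 4, 8, 5, 7, 0, 9, 10]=(10)(0 3 6 5 8)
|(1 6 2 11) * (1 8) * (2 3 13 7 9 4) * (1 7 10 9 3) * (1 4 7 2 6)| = 30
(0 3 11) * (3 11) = (0 11) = [11, 1, 2, 3, 4, 5, 6, 7, 8, 9, 10, 0]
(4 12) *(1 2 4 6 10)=(1 2 4 12 6 10)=[0, 2, 4, 3, 12, 5, 10, 7, 8, 9, 1, 11, 6]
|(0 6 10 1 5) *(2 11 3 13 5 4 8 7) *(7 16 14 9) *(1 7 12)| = 63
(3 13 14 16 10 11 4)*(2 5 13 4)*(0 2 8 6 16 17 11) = (0 2 5 13 14 17 11 8 6 16 10)(3 4) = [2, 1, 5, 4, 3, 13, 16, 7, 6, 9, 0, 8, 12, 14, 17, 15, 10, 11]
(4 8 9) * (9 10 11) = (4 8 10 11 9) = [0, 1, 2, 3, 8, 5, 6, 7, 10, 4, 11, 9]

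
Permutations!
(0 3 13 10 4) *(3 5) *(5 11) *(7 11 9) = (0 9 7 11 5 3 13 10 4) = [9, 1, 2, 13, 0, 3, 6, 11, 8, 7, 4, 5, 12, 10]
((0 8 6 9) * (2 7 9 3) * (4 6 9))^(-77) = ((0 8 9)(2 7 4 6 3))^(-77) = (0 8 9)(2 6 7 3 4)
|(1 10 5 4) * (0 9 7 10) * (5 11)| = 8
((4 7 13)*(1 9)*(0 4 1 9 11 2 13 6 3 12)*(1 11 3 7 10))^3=(13)(0 1)(3 4)(6 7)(10 12)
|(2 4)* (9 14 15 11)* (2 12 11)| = 7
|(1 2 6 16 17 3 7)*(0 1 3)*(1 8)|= |(0 8 1 2 6 16 17)(3 7)|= 14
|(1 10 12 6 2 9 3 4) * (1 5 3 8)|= |(1 10 12 6 2 9 8)(3 4 5)|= 21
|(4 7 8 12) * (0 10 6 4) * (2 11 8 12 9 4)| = |(0 10 6 2 11 8 9 4 7 12)| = 10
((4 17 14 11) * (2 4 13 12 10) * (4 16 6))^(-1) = ((2 16 6 4 17 14 11 13 12 10))^(-1) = (2 10 12 13 11 14 17 4 6 16)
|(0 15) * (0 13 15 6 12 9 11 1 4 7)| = 8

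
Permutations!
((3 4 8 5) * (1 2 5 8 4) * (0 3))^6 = (8)(0 3 1 2 5)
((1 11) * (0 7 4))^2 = ((0 7 4)(1 11))^2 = (11)(0 4 7)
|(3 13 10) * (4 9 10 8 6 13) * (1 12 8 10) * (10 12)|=20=|(1 10 3 4 9)(6 13 12 8)|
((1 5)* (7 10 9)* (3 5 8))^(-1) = (1 5 3 8)(7 9 10) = ((1 8 3 5)(7 10 9))^(-1)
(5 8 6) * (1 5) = (1 5 8 6) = [0, 5, 2, 3, 4, 8, 1, 7, 6]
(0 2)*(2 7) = [7, 1, 0, 3, 4, 5, 6, 2] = (0 7 2)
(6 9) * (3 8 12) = (3 8 12)(6 9) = [0, 1, 2, 8, 4, 5, 9, 7, 12, 6, 10, 11, 3]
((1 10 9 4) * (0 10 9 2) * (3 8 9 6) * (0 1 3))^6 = (0 10 2 1 6)(3 9)(4 8)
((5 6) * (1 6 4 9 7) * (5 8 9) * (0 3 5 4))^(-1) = ((0 3 5)(1 6 8 9 7))^(-1) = (0 5 3)(1 7 9 8 6)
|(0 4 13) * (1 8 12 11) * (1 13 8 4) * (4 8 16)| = |(0 1 8 12 11 13)(4 16)| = 6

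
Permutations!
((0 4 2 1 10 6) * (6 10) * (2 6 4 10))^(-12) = (10)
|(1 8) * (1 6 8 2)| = 2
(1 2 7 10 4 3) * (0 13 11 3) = (0 13 11 3 1 2 7 10 4) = [13, 2, 7, 1, 0, 5, 6, 10, 8, 9, 4, 3, 12, 11]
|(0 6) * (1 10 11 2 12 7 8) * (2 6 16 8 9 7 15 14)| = 28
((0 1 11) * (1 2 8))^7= ((0 2 8 1 11))^7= (0 8 11 2 1)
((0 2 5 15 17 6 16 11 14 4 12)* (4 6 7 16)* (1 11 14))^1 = ((0 2 5 15 17 7 16 14 6 4 12)(1 11))^1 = (0 2 5 15 17 7 16 14 6 4 12)(1 11)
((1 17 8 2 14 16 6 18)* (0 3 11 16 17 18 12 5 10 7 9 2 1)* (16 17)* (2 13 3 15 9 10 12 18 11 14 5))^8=(0 18 6 16 14 3 13 9 15)(2 12 5)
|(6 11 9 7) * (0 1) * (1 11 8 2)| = 8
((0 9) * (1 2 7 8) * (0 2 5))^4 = (0 8 9 1 2 5 7)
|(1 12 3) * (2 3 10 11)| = |(1 12 10 11 2 3)| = 6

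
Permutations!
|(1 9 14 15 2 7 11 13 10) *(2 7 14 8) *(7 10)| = |(1 9 8 2 14 15 10)(7 11 13)| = 21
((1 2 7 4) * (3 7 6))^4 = ((1 2 6 3 7 4))^4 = (1 7 6)(2 4 3)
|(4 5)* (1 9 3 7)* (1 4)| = |(1 9 3 7 4 5)| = 6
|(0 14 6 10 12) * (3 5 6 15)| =8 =|(0 14 15 3 5 6 10 12)|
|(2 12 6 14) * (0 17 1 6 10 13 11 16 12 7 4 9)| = 45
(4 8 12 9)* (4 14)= (4 8 12 9 14)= [0, 1, 2, 3, 8, 5, 6, 7, 12, 14, 10, 11, 9, 13, 4]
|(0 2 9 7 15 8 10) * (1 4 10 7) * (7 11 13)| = 30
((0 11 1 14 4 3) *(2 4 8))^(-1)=(0 3 4 2 8 14 1 11)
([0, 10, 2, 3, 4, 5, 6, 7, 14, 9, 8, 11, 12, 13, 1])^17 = (1 10 8 14)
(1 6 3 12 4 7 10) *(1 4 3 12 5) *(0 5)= (0 5 1 6 12 3)(4 7 10)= [5, 6, 2, 0, 7, 1, 12, 10, 8, 9, 4, 11, 3]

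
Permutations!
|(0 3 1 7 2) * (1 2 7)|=3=|(7)(0 3 2)|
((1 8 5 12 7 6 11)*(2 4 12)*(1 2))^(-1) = (1 5 8)(2 11 6 7 12 4)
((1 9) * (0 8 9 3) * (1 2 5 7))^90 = (0 9 5 1)(2 7 3 8)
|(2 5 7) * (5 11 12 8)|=|(2 11 12 8 5 7)|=6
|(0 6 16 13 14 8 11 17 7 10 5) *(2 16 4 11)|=|(0 6 4 11 17 7 10 5)(2 16 13 14 8)|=40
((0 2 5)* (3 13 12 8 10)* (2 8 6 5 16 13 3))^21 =(0 2 12)(5 10 13)(6 8 16)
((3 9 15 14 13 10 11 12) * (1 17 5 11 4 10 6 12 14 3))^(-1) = (1 12 6 13 14 11 5 17)(3 15 9)(4 10)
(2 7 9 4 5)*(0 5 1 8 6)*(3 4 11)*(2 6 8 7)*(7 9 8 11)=(0 5 6)(1 9 7 8 11 3 4)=[5, 9, 2, 4, 1, 6, 0, 8, 11, 7, 10, 3]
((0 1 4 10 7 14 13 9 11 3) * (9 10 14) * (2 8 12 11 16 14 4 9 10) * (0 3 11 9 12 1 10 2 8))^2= (0 7)(1 9 14 8 12 16 13)(2 10)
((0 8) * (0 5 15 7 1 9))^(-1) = ((0 8 5 15 7 1 9))^(-1) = (0 9 1 7 15 5 8)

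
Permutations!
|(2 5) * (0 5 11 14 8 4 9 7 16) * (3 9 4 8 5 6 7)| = |(0 6 7 16)(2 11 14 5)(3 9)| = 4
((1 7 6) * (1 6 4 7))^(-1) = (4 7)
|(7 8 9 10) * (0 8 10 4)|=4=|(0 8 9 4)(7 10)|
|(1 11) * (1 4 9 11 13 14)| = |(1 13 14)(4 9 11)| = 3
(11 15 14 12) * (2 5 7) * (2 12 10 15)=(2 5 7 12 11)(10 15 14)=[0, 1, 5, 3, 4, 7, 6, 12, 8, 9, 15, 2, 11, 13, 10, 14]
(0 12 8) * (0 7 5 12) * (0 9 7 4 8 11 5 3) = [9, 1, 2, 0, 8, 12, 6, 3, 4, 7, 10, 5, 11] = (0 9 7 3)(4 8)(5 12 11)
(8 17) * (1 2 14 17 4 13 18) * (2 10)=(1 10 2 14 17 8 4 13 18)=[0, 10, 14, 3, 13, 5, 6, 7, 4, 9, 2, 11, 12, 18, 17, 15, 16, 8, 1]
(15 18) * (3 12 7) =(3 12 7)(15 18) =[0, 1, 2, 12, 4, 5, 6, 3, 8, 9, 10, 11, 7, 13, 14, 18, 16, 17, 15]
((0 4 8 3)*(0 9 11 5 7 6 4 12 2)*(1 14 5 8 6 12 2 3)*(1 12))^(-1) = (0 2)(1 7 5 14)(3 12 8 11 9)(4 6)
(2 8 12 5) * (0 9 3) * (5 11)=(0 9 3)(2 8 12 11 5)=[9, 1, 8, 0, 4, 2, 6, 7, 12, 3, 10, 5, 11]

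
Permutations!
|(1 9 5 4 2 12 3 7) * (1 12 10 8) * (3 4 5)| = 9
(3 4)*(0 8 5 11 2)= (0 8 5 11 2)(3 4)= [8, 1, 0, 4, 3, 11, 6, 7, 5, 9, 10, 2]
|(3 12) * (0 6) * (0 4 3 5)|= 6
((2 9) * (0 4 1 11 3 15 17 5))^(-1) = ((0 4 1 11 3 15 17 5)(2 9))^(-1) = (0 5 17 15 3 11 1 4)(2 9)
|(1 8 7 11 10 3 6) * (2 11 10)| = |(1 8 7 10 3 6)(2 11)| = 6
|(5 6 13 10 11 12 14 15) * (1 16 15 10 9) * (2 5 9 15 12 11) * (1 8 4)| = |(1 16 12 14 10 2 5 6 13 15 9 8 4)| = 13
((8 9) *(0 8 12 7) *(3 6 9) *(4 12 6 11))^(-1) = (0 7 12 4 11 3 8)(6 9)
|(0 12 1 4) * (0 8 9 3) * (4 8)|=6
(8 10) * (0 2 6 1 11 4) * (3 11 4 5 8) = (0 2 6 1 4)(3 11 5 8 10) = [2, 4, 6, 11, 0, 8, 1, 7, 10, 9, 3, 5]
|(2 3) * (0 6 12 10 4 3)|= 7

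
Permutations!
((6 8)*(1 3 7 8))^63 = ((1 3 7 8 6))^63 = (1 8 3 6 7)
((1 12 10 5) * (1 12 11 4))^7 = (1 11 4)(5 12 10)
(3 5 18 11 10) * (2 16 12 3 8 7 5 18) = (2 16 12 3 18 11 10 8 7 5) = [0, 1, 16, 18, 4, 2, 6, 5, 7, 9, 8, 10, 3, 13, 14, 15, 12, 17, 11]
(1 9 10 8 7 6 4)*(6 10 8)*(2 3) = (1 9 8 7 10 6 4)(2 3) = [0, 9, 3, 2, 1, 5, 4, 10, 7, 8, 6]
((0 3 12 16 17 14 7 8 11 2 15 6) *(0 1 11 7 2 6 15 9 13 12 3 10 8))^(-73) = ((0 10 8 7)(1 11 6)(2 9 13 12 16 17 14))^(-73) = (0 7 8 10)(1 6 11)(2 16 9 17 13 14 12)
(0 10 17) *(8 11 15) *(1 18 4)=(0 10 17)(1 18 4)(8 11 15)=[10, 18, 2, 3, 1, 5, 6, 7, 11, 9, 17, 15, 12, 13, 14, 8, 16, 0, 4]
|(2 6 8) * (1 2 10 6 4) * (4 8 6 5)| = 6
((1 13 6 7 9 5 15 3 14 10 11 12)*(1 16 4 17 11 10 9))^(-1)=((1 13 6 7)(3 14 9 5 15)(4 17 11 12 16))^(-1)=(1 7 6 13)(3 15 5 9 14)(4 16 12 11 17)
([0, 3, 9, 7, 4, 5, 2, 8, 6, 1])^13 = [0, 9, 6, 1, 4, 5, 8, 3, 7, 2]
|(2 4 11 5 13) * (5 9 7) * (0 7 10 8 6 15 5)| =10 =|(0 7)(2 4 11 9 10 8 6 15 5 13)|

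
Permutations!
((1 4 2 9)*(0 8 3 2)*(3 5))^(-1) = (0 4 1 9 2 3 5 8)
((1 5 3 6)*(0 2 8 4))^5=((0 2 8 4)(1 5 3 6))^5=(0 2 8 4)(1 5 3 6)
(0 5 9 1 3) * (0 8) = (0 5 9 1 3 8) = [5, 3, 2, 8, 4, 9, 6, 7, 0, 1]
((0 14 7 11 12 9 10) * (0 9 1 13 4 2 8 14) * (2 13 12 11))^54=((1 12)(2 8 14 7)(4 13)(9 10))^54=(2 14)(7 8)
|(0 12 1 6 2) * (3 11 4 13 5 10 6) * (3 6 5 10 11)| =5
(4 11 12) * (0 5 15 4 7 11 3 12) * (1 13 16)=(0 5 15 4 3 12 7 11)(1 13 16)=[5, 13, 2, 12, 3, 15, 6, 11, 8, 9, 10, 0, 7, 16, 14, 4, 1]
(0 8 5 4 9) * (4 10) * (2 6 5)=(0 8 2 6 5 10 4 9)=[8, 1, 6, 3, 9, 10, 5, 7, 2, 0, 4]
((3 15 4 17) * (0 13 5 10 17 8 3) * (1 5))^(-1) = ((0 13 1 5 10 17)(3 15 4 8))^(-1) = (0 17 10 5 1 13)(3 8 4 15)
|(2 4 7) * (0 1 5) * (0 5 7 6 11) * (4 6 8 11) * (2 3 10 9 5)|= 12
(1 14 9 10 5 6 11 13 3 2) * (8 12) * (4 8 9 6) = (1 14 6 11 13 3 2)(4 8 12 9 10 5) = [0, 14, 1, 2, 8, 4, 11, 7, 12, 10, 5, 13, 9, 3, 6]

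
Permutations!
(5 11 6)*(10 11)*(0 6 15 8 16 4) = (0 6 5 10 11 15 8 16 4) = [6, 1, 2, 3, 0, 10, 5, 7, 16, 9, 11, 15, 12, 13, 14, 8, 4]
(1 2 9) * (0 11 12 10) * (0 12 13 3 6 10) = (0 11 13 3 6 10 12)(1 2 9) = [11, 2, 9, 6, 4, 5, 10, 7, 8, 1, 12, 13, 0, 3]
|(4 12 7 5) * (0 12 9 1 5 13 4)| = |(0 12 7 13 4 9 1 5)| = 8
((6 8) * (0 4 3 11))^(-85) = (0 11 3 4)(6 8)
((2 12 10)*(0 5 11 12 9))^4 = ((0 5 11 12 10 2 9))^4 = (0 10 5 2 11 9 12)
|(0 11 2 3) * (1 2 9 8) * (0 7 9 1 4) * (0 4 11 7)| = 8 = |(0 7 9 8 11 1 2 3)|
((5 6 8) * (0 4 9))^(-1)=((0 4 9)(5 6 8))^(-1)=(0 9 4)(5 8 6)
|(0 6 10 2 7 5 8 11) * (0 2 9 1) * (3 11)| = |(0 6 10 9 1)(2 7 5 8 3 11)| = 30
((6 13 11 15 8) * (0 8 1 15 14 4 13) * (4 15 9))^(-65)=((0 8 6)(1 9 4 13 11 14 15))^(-65)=(0 8 6)(1 14 13 9 15 11 4)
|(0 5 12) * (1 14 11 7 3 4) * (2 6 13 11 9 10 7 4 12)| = |(0 5 2 6 13 11 4 1 14 9 10 7 3 12)| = 14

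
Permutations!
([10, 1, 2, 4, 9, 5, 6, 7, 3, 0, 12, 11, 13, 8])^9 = [10, 1, 2, 4, 9, 5, 6, 7, 3, 0, 12, 11, 13, 8]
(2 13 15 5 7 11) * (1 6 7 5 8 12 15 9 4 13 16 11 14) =(1 6 7 14)(2 16 11)(4 13 9)(8 12 15) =[0, 6, 16, 3, 13, 5, 7, 14, 12, 4, 10, 2, 15, 9, 1, 8, 11]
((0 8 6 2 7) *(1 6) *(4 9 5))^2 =(0 1 2)(4 5 9)(6 7 8) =((0 8 1 6 2 7)(4 9 5))^2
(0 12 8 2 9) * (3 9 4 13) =(0 12 8 2 4 13 3 9) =[12, 1, 4, 9, 13, 5, 6, 7, 2, 0, 10, 11, 8, 3]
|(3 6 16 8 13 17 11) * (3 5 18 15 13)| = |(3 6 16 8)(5 18 15 13 17 11)| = 12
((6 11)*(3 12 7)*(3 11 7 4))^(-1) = ((3 12 4)(6 7 11))^(-1) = (3 4 12)(6 11 7)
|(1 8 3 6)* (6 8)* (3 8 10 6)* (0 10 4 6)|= 4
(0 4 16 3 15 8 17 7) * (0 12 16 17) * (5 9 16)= (0 4 17 7 12 5 9 16 3 15 8)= [4, 1, 2, 15, 17, 9, 6, 12, 0, 16, 10, 11, 5, 13, 14, 8, 3, 7]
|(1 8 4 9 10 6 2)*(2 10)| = |(1 8 4 9 2)(6 10)| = 10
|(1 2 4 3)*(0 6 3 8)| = 7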